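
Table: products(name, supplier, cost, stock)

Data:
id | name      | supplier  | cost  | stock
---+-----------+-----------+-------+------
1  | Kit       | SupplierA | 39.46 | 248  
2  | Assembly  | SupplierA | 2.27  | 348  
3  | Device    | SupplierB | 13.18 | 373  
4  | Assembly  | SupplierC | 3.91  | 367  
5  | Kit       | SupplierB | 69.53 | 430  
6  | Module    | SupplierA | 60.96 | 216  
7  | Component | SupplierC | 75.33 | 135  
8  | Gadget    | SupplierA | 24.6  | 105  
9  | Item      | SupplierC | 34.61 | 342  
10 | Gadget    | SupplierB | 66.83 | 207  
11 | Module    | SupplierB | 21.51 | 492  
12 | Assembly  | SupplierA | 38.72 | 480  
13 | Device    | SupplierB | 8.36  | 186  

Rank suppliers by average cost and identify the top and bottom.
SELECT supplier, AVG(cost)
FROM products
GROUP BY supplier
ORDER BY AVG(cost)

All groups:
  SupplierA: 33.20
  SupplierB: 35.88
  SupplierC: 37.95

Highest: SupplierC (37.95)
Lowest: SupplierA (33.20)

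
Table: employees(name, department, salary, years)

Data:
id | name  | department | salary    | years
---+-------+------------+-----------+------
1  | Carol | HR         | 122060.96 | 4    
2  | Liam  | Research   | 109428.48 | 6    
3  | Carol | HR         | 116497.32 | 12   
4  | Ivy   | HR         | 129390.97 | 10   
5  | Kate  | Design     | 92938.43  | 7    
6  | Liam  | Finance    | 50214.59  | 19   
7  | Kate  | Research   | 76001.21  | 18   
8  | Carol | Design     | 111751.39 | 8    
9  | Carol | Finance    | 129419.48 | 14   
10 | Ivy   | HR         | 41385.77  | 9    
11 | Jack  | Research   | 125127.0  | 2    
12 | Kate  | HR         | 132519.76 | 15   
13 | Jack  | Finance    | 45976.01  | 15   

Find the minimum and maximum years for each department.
SELECT department, MIN(years), MAX(years)
FROM employees
GROUP BY department

Result:
  Design: min=7, max=8
  Finance: min=14, max=19
  HR: min=4, max=15
  Research: min=2, max=18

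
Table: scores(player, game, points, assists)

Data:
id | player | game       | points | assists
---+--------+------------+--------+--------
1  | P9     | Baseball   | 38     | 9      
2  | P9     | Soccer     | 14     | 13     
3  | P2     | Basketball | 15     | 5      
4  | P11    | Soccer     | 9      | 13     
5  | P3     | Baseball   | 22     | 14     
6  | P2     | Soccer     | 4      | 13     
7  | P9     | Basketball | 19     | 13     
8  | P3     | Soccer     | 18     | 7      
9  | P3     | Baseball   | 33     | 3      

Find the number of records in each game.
SELECT game, COUNT(*) as count
FROM scores
GROUP BY game

Result:
  Baseball: 3
  Basketball: 2
  Soccer: 4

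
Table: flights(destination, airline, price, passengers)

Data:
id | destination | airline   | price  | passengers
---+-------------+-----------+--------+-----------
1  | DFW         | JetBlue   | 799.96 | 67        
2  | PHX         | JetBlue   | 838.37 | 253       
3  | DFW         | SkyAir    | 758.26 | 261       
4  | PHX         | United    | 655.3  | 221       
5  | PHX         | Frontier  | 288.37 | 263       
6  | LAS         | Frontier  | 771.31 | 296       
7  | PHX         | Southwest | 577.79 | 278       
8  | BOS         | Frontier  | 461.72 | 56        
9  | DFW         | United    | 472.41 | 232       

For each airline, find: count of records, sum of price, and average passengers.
SELECT airline,
       COUNT(*) as cnt,
       SUM(price) as total_price,
       AVG(passengers) as avg_passengers
FROM flights
GROUP BY airline

Result:
  Frontier: 3 records, 1521.40 total price, 205.00 avg passengers
  JetBlue: 2 records, 1638.33 total price, 160.00 avg passengers
  SkyAir: 1 records, 758.26 total price, 261.00 avg passengers
  Southwest: 1 records, 577.79 total price, 278.00 avg passengers
  United: 2 records, 1127.71 total price, 226.50 avg passengers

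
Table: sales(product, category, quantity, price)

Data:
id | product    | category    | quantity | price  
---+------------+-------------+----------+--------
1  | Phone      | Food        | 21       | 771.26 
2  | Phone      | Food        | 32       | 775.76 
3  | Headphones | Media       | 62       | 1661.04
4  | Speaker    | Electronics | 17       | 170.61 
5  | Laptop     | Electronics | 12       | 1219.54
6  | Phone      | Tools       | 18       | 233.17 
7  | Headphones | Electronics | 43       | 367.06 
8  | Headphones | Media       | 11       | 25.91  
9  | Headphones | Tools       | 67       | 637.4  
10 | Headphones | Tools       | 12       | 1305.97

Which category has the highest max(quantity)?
SELECT category, MAX(quantity) as val
FROM sales
GROUP BY category
ORDER BY val DESC
LIMIT 1

Result: Tools with max(quantity) = 67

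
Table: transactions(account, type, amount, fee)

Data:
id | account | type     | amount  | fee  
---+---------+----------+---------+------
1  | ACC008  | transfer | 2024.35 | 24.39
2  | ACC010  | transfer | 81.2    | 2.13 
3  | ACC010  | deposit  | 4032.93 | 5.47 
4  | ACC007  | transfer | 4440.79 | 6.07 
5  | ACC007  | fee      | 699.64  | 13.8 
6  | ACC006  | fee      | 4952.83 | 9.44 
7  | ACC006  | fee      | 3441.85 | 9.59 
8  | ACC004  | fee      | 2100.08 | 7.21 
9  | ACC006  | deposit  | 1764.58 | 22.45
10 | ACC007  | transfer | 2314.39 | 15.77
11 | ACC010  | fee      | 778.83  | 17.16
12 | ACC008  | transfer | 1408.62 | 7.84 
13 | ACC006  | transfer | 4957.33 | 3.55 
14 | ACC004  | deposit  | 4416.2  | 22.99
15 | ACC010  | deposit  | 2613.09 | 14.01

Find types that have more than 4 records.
SELECT type, COUNT(*) as cnt
FROM transactions
GROUP BY type
HAVING COUNT(*) > 4

Result:
  fee: 5
  transfer: 6

Note: HAVING filters groups after aggregation, WHERE filters rows before.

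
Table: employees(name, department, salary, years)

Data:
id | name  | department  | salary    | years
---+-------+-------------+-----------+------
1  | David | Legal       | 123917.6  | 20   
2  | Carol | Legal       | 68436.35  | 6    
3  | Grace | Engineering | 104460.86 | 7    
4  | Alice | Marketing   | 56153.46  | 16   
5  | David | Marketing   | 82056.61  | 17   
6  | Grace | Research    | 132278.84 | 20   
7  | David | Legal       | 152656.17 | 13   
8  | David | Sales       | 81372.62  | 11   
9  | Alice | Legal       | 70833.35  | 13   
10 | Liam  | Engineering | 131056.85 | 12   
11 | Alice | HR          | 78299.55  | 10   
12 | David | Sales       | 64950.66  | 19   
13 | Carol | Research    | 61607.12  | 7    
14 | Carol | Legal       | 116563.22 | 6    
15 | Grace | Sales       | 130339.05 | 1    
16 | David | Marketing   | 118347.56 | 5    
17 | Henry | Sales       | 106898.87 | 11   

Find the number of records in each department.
SELECT department, COUNT(*) as count
FROM employees
GROUP BY department

Result:
  Engineering: 2
  HR: 1
  Legal: 5
  Marketing: 3
  Research: 2
  Sales: 4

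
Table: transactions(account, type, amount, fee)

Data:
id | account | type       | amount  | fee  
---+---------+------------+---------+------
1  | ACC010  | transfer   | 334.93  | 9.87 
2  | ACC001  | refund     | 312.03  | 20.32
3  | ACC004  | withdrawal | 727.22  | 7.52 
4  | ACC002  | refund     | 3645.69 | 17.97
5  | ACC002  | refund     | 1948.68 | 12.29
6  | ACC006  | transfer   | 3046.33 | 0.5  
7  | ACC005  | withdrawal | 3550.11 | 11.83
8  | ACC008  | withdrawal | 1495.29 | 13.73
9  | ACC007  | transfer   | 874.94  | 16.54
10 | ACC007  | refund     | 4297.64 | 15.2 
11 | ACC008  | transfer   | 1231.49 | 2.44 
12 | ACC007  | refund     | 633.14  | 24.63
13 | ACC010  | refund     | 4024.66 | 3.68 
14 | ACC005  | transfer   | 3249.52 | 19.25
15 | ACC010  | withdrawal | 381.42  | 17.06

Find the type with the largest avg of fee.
SELECT type, AVG(fee) as val
FROM transactions
GROUP BY type
ORDER BY val DESC
LIMIT 1

Result: refund with avg(fee) = 15.68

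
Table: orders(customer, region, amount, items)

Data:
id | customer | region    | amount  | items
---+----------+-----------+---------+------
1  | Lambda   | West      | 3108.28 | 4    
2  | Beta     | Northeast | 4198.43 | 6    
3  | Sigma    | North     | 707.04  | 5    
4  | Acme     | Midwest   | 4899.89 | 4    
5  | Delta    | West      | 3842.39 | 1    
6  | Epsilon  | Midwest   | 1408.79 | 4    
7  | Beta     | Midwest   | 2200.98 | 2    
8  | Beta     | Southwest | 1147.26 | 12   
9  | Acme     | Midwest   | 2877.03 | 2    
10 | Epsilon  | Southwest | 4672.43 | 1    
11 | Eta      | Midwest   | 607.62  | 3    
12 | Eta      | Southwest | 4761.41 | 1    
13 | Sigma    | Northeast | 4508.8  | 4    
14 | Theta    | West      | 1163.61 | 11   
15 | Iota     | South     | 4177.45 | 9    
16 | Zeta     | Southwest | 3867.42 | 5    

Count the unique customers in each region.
SELECT region, COUNT(DISTINCT customer)
FROM orders
GROUP BY region

Result:
  Midwest: 4 distinct
  North: 1 distinct
  Northeast: 2 distinct
  South: 1 distinct
  Southwest: 4 distinct
  West: 3 distinct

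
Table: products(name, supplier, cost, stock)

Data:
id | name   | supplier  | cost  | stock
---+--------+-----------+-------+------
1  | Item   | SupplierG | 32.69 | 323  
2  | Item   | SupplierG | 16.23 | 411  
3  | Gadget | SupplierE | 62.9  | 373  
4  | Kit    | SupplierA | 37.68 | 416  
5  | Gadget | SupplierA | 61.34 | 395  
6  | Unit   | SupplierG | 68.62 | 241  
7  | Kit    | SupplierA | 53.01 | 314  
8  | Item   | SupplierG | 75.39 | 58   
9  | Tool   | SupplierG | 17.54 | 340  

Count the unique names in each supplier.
SELECT supplier, COUNT(DISTINCT name)
FROM products
GROUP BY supplier

Result:
  SupplierA: 2 distinct
  SupplierE: 1 distinct
  SupplierG: 3 distinct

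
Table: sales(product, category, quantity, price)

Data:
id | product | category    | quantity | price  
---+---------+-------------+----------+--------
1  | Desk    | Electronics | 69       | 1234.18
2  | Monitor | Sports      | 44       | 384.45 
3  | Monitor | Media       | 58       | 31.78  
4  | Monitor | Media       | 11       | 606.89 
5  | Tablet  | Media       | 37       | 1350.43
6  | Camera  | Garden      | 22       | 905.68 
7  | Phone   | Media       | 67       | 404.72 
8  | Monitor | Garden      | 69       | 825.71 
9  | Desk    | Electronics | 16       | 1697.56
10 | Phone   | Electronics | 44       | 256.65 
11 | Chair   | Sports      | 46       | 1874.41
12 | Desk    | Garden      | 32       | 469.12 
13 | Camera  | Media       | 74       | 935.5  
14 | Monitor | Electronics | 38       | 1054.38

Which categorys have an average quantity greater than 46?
SELECT category, AVG(quantity)
FROM sales
GROUP BY category
HAVING AVG(quantity) > 46

Result:
  Media: avg=49.40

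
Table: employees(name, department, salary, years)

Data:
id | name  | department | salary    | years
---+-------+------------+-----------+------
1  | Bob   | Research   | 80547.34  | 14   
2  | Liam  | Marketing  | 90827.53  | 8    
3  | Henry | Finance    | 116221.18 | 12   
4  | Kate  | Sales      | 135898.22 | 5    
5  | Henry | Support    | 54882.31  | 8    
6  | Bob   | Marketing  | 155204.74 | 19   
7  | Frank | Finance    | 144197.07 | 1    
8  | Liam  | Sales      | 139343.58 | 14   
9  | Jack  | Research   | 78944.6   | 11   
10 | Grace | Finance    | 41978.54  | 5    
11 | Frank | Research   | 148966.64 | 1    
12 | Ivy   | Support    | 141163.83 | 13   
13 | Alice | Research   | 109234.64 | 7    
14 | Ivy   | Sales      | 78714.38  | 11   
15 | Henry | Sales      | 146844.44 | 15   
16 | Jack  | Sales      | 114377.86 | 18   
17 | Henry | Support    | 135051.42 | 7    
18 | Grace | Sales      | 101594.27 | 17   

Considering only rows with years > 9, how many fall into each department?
SELECT department, COUNT(*)
FROM employees
WHERE years > 9
GROUP BY department

Note: WHERE filters rows before grouping.

Result:
  Finance: 1
  Marketing: 1
  Research: 2
  Sales: 5
  Support: 1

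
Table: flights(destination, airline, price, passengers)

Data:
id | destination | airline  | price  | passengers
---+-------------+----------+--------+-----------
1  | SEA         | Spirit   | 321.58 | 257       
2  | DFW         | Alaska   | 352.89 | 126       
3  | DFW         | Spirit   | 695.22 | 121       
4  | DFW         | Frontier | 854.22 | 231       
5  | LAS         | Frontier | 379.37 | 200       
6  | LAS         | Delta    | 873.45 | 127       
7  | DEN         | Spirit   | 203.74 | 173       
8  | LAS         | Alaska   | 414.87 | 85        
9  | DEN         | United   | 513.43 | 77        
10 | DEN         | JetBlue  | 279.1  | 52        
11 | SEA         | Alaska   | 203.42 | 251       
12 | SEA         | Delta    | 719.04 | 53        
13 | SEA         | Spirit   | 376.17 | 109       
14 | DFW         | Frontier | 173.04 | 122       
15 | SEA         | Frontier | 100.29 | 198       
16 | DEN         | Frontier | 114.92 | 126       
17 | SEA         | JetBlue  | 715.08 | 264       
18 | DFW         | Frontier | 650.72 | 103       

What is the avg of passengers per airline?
SELECT airline, AVG(passengers) as result
FROM flights
GROUP BY airline

Result:
  Alaska: 154.00
  Delta: 90.00
  Frontier: 163.33
  JetBlue: 158.00
  Spirit: 165.00
  United: 77.00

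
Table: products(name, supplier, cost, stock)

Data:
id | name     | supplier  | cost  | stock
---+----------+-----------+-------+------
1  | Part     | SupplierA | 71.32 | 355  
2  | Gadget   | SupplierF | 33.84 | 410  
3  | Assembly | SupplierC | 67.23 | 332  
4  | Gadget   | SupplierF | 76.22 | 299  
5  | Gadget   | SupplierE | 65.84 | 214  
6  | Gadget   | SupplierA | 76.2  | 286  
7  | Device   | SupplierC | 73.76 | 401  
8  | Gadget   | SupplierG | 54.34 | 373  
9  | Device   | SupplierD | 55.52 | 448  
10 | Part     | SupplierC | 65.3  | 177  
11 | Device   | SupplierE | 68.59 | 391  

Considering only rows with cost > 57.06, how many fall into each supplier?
SELECT supplier, COUNT(*)
FROM products
WHERE cost > 57.06
GROUP BY supplier

Note: WHERE filters rows before grouping.

Result:
  SupplierA: 2
  SupplierC: 3
  SupplierE: 2
  SupplierF: 1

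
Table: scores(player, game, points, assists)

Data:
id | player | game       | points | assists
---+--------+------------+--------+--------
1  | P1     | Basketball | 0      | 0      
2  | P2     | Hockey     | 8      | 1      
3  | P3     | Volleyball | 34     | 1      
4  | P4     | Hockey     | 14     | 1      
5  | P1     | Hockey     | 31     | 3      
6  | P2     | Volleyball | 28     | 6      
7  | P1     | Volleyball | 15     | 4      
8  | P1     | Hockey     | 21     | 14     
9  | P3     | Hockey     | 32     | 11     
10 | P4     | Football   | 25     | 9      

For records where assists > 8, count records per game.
SELECT game, COUNT(*)
FROM scores
WHERE assists > 8
GROUP BY game

Note: WHERE filters rows before grouping.

Result:
  Football: 1
  Hockey: 2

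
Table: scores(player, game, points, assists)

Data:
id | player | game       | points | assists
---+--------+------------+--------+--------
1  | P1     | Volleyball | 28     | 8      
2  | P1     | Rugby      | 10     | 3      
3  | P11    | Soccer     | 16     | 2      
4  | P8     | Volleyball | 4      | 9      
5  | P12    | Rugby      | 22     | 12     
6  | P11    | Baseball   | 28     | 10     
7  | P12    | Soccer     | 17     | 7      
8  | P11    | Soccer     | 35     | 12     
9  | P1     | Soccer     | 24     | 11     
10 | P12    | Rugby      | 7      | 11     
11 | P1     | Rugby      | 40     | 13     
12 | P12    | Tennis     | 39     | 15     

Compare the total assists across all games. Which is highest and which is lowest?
SELECT game, SUM(assists)
FROM scores
GROUP BY game
ORDER BY SUM(assists)

All groups:
  Baseball: 10
  Tennis: 15
  Volleyball: 17
  Soccer: 32
  Rugby: 39

Highest: Rugby (39)
Lowest: Baseball (10)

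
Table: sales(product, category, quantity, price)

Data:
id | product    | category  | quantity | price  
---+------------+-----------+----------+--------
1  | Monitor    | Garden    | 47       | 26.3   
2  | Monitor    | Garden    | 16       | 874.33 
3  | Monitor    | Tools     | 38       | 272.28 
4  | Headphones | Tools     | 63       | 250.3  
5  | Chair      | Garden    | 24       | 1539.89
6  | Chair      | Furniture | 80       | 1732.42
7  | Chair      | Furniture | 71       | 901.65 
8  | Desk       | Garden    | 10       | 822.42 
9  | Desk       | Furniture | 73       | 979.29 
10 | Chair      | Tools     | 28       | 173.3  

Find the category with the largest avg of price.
SELECT category, AVG(price) as val
FROM sales
GROUP BY category
ORDER BY val DESC
LIMIT 1

Result: Furniture with avg(price) = 1204.45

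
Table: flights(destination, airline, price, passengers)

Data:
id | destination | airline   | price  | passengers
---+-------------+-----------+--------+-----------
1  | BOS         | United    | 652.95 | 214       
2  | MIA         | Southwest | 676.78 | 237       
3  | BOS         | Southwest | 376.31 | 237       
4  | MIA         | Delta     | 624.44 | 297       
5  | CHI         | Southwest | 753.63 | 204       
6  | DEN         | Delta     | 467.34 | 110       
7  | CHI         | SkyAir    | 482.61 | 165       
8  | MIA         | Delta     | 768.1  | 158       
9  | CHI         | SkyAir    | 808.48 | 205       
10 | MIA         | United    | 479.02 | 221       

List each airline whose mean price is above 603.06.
SELECT airline, AVG(price)
FROM flights
GROUP BY airline
HAVING AVG(price) > 603.06

Result:
  Delta: avg=619.96
  SkyAir: avg=645.55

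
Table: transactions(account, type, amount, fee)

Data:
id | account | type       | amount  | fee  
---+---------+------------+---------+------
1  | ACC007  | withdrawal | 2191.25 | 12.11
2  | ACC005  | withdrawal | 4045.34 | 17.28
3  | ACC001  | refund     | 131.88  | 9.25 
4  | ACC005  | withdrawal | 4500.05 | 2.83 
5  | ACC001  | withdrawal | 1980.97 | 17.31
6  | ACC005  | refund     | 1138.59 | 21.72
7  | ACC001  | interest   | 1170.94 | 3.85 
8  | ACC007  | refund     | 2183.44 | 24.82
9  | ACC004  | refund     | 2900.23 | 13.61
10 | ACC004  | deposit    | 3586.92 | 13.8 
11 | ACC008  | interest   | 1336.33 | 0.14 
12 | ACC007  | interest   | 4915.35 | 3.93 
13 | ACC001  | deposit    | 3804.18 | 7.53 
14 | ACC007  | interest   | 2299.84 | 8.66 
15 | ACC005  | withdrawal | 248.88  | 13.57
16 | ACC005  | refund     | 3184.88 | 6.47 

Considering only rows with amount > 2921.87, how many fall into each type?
SELECT type, COUNT(*)
FROM transactions
WHERE amount > 2921.87
GROUP BY type

Note: WHERE filters rows before grouping.

Result:
  deposit: 2
  interest: 1
  refund: 1
  withdrawal: 2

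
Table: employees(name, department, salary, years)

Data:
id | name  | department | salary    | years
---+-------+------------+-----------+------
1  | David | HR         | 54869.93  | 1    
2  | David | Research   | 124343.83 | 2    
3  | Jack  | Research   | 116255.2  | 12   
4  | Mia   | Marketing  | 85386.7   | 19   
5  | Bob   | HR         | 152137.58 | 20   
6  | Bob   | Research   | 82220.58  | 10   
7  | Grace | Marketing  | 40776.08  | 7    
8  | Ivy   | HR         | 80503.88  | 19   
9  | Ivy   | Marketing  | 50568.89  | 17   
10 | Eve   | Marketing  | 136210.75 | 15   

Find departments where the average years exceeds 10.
SELECT department, AVG(years)
FROM employees
GROUP BY department
HAVING AVG(years) > 10

Result:
  HR: avg=13.33
  Marketing: avg=14.50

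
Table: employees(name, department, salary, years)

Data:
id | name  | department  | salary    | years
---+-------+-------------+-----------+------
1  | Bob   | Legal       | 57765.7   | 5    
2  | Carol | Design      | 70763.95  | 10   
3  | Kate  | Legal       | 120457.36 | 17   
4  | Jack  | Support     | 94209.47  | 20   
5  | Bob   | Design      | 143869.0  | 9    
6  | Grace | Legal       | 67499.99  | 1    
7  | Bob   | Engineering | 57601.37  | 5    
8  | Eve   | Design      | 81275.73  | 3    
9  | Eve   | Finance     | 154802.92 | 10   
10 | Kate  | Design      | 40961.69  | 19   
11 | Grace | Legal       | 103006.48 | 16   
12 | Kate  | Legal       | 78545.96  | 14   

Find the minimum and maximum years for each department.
SELECT department, MIN(years), MAX(years)
FROM employees
GROUP BY department

Result:
  Design: min=3, max=19
  Engineering: min=5, max=5
  Finance: min=10, max=10
  Legal: min=1, max=17
  Support: min=20, max=20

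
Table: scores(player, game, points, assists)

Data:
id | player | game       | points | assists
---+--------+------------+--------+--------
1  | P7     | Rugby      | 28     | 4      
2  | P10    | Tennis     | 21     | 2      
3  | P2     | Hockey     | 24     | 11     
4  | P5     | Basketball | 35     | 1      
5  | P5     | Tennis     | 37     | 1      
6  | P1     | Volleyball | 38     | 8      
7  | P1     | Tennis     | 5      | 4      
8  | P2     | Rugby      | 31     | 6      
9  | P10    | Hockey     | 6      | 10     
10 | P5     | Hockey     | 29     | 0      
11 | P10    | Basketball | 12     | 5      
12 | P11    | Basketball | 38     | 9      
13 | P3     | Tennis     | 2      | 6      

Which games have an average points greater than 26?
SELECT game, AVG(points)
FROM scores
GROUP BY game
HAVING AVG(points) > 26

Result:
  Basketball: avg=28.33
  Rugby: avg=29.50
  Volleyball: avg=38.00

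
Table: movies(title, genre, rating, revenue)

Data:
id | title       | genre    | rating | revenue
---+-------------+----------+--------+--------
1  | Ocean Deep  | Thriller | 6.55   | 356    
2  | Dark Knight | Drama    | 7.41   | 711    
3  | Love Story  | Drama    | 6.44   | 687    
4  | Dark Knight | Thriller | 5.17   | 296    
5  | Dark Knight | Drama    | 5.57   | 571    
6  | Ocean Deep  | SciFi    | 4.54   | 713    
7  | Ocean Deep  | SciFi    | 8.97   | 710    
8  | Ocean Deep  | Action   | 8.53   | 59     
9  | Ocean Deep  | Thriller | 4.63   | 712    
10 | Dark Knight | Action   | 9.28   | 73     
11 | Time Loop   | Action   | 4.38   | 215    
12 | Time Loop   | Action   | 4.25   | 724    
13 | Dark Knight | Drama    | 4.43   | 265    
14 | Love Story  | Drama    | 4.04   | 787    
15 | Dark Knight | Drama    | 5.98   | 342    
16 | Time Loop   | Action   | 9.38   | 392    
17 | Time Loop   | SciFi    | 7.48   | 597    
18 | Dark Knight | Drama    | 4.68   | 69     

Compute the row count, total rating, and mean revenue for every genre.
SELECT genre,
       COUNT(*) as cnt,
       SUM(rating) as total_rating,
       AVG(revenue) as avg_revenue
FROM movies
GROUP BY genre

Result:
  Action: 5 records, 35.82 total rating, 292.60 avg revenue
  Drama: 7 records, 38.55 total rating, 490.29 avg revenue
  SciFi: 3 records, 20.99 total rating, 673.33 avg revenue
  Thriller: 3 records, 16.35 total rating, 454.67 avg revenue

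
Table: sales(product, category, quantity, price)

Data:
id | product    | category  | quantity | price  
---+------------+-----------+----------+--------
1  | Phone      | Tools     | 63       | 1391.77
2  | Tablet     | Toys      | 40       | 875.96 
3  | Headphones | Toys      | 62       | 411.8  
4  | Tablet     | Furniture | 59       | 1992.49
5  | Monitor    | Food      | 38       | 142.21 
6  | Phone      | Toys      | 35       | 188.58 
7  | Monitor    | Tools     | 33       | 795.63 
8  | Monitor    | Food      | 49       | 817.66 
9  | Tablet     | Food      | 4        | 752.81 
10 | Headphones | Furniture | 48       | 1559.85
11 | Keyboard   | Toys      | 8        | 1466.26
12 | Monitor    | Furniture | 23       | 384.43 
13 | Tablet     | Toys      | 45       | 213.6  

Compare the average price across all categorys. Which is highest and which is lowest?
SELECT category, AVG(price)
FROM sales
GROUP BY category
ORDER BY AVG(price)

All groups:
  Food: 570.89
  Toys: 631.24
  Tools: 1093.70
  Furniture: 1312.26

Highest: Furniture (1312.26)
Lowest: Food (570.89)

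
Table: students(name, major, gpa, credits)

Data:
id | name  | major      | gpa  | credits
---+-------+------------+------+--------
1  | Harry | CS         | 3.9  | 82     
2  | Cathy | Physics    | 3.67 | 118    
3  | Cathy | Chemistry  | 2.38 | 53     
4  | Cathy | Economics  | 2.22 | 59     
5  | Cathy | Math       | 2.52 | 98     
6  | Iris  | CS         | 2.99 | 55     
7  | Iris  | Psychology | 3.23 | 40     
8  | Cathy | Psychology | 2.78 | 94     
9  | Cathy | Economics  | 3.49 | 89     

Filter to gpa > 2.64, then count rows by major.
SELECT major, COUNT(*)
FROM students
WHERE gpa > 2.64
GROUP BY major

Note: WHERE filters rows before grouping.

Result:
  CS: 2
  Economics: 1
  Physics: 1
  Psychology: 2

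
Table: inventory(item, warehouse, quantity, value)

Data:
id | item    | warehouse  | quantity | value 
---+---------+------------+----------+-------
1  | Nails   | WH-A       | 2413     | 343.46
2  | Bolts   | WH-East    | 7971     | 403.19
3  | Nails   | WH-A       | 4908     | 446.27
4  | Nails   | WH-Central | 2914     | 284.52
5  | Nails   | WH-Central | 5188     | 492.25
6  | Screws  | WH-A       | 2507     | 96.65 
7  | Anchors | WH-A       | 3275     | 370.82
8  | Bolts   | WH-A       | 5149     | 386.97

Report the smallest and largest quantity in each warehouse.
SELECT warehouse, MIN(quantity), MAX(quantity)
FROM inventory
GROUP BY warehouse

Result:
  WH-A: min=2413, max=5149
  WH-Central: min=2914, max=5188
  WH-East: min=7971, max=7971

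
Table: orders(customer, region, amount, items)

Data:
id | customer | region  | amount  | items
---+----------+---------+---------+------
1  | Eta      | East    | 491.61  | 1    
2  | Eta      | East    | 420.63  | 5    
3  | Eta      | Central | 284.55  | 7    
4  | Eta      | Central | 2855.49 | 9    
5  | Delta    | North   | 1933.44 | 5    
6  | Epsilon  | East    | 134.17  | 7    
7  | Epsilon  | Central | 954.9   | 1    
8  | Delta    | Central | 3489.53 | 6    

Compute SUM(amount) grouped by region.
SELECT region, SUM(amount) as result
FROM orders
GROUP BY region

Result:
  Central: 7584.47
  East: 1046.41
  North: 1933.44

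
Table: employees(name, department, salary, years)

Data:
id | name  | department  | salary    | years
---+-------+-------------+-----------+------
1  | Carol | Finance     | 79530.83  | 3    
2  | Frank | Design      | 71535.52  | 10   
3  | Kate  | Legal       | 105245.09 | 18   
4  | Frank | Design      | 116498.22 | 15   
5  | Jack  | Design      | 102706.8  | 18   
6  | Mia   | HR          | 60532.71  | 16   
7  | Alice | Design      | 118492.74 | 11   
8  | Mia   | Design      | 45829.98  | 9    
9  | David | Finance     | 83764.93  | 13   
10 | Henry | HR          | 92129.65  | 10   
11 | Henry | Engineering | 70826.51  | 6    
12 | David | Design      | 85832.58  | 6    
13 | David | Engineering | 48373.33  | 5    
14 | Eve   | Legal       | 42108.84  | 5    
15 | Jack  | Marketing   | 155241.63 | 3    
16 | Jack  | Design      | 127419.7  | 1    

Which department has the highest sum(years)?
SELECT department, SUM(years) as val
FROM employees
GROUP BY department
ORDER BY val DESC
LIMIT 1

Result: Design with sum(years) = 70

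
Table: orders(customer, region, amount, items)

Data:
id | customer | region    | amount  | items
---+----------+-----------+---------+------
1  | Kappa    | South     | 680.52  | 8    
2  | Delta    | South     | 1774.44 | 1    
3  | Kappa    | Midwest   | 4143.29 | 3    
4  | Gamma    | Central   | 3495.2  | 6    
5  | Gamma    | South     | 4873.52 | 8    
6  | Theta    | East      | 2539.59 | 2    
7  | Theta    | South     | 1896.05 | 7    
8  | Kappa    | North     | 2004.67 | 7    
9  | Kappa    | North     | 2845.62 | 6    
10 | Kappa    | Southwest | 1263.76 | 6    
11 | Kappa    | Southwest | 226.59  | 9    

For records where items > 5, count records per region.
SELECT region, COUNT(*)
FROM orders
WHERE items > 5
GROUP BY region

Note: WHERE filters rows before grouping.

Result:
  Central: 1
  North: 2
  South: 3
  Southwest: 2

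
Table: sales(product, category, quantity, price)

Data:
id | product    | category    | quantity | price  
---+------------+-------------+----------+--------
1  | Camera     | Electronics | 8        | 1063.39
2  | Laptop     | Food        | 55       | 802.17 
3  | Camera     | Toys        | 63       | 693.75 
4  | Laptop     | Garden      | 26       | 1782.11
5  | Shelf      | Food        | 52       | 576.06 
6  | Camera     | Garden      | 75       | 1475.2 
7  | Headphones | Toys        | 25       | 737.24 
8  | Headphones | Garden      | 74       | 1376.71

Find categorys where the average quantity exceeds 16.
SELECT category, AVG(quantity)
FROM sales
GROUP BY category
HAVING AVG(quantity) > 16

Result:
  Food: avg=53.50
  Garden: avg=58.33
  Toys: avg=44.00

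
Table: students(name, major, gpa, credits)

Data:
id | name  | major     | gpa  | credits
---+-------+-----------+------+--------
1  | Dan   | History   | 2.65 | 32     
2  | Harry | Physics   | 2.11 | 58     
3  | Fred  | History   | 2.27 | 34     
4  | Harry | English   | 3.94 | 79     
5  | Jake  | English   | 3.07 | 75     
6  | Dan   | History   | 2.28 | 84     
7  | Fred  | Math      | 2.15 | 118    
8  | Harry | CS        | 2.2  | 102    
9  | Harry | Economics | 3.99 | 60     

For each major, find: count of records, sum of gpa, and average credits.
SELECT major,
       COUNT(*) as cnt,
       SUM(gpa) as total_gpa,
       AVG(credits) as avg_credits
FROM students
GROUP BY major

Result:
  CS: 1 records, 2.20 total gpa, 102.00 avg credits
  Economics: 1 records, 3.99 total gpa, 60.00 avg credits
  English: 2 records, 7.01 total gpa, 77.00 avg credits
  History: 3 records, 7.20 total gpa, 50.00 avg credits
  Math: 1 records, 2.15 total gpa, 118.00 avg credits
  Physics: 1 records, 2.11 total gpa, 58.00 avg credits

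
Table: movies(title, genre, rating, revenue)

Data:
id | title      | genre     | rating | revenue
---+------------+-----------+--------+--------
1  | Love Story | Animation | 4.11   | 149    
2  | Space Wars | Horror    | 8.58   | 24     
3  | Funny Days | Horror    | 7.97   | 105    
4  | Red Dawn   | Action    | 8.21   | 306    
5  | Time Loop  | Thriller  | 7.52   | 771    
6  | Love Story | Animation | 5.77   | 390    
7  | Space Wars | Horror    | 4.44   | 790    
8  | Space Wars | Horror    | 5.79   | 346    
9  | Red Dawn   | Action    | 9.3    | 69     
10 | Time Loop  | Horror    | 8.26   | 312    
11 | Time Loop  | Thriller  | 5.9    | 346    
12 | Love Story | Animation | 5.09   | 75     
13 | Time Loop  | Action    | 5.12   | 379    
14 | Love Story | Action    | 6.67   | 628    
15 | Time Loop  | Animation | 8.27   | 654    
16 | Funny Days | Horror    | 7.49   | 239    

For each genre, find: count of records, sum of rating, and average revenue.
SELECT genre,
       COUNT(*) as cnt,
       SUM(rating) as total_rating,
       AVG(revenue) as avg_revenue
FROM movies
GROUP BY genre

Result:
  Action: 4 records, 29.30 total rating, 345.50 avg revenue
  Animation: 4 records, 23.24 total rating, 317.00 avg revenue
  Horror: 6 records, 42.53 total rating, 302.67 avg revenue
  Thriller: 2 records, 13.42 total rating, 558.50 avg revenue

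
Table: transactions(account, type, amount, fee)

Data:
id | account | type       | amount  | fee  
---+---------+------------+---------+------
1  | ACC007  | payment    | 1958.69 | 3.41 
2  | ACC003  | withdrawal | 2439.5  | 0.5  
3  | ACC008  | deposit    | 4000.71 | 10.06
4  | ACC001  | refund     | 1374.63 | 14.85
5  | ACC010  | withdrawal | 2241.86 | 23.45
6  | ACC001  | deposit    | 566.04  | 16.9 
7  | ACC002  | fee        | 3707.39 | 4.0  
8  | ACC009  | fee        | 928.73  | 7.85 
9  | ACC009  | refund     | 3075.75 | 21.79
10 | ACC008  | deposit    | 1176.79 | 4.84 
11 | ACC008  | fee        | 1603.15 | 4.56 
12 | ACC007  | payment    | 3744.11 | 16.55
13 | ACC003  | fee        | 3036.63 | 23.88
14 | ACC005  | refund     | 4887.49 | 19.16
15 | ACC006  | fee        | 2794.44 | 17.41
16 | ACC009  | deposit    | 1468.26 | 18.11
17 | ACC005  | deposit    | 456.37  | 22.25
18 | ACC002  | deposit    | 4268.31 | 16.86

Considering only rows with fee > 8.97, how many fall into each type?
SELECT type, COUNT(*)
FROM transactions
WHERE fee > 8.97
GROUP BY type

Note: WHERE filters rows before grouping.

Result:
  deposit: 5
  fee: 2
  payment: 1
  refund: 3
  withdrawal: 1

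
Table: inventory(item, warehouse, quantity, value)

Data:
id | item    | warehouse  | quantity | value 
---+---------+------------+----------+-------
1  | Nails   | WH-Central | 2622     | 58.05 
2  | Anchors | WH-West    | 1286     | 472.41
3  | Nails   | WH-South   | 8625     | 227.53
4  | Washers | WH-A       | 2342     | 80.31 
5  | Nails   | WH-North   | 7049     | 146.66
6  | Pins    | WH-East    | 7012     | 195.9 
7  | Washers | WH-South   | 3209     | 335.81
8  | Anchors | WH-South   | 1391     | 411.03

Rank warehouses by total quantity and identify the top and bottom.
SELECT warehouse, SUM(quantity)
FROM inventory
GROUP BY warehouse
ORDER BY SUM(quantity)

All groups:
  WH-West: 1286
  WH-A: 2342
  WH-Central: 2622
  WH-East: 7012
  WH-North: 7049
  WH-South: 13225

Highest: WH-South (13225)
Lowest: WH-West (1286)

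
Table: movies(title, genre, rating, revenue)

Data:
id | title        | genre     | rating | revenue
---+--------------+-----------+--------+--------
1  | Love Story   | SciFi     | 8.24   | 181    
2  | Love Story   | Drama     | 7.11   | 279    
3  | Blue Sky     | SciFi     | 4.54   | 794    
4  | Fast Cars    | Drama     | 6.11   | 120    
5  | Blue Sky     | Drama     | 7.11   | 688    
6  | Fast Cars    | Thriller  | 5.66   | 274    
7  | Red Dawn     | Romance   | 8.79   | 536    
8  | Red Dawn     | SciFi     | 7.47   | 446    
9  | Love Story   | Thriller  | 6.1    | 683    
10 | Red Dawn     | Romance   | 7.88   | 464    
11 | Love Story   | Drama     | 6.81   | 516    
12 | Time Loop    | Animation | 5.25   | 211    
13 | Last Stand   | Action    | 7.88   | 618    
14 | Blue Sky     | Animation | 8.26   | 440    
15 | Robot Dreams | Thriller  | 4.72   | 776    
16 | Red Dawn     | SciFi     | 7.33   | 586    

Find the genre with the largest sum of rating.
SELECT genre, SUM(rating) as val
FROM movies
GROUP BY genre
ORDER BY val DESC
LIMIT 1

Result: SciFi with sum(rating) = 27.58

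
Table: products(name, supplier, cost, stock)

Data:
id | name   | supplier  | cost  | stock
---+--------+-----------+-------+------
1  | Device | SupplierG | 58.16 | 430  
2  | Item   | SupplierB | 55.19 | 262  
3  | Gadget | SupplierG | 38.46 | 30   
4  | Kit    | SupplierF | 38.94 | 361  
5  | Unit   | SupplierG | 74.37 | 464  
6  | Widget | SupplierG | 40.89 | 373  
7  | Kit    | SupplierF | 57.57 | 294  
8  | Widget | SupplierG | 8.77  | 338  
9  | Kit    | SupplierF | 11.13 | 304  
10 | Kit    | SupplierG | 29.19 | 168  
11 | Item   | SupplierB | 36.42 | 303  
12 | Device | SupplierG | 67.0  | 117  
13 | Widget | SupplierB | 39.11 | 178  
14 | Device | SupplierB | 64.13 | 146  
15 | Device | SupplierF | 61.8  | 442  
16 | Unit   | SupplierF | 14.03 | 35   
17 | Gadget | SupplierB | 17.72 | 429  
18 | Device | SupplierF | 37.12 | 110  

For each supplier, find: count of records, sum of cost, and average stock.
SELECT supplier,
       COUNT(*) as cnt,
       SUM(cost) as total_cost,
       AVG(stock) as avg_stock
FROM products
GROUP BY supplier

Result:
  SupplierB: 5 records, 212.57 total cost, 263.60 avg stock
  SupplierF: 6 records, 220.59 total cost, 257.67 avg stock
  SupplierG: 7 records, 316.84 total cost, 274.29 avg stock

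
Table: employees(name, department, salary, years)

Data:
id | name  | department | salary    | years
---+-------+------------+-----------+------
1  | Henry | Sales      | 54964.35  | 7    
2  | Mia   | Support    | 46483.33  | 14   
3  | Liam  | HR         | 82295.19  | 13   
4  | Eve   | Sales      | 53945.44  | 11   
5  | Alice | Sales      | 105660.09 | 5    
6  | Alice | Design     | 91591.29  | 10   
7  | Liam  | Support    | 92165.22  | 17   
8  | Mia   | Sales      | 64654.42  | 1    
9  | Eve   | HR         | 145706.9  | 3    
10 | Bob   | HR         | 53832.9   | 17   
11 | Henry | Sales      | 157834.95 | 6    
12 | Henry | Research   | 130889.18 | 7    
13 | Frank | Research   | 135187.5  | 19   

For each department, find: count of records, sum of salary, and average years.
SELECT department,
       COUNT(*) as cnt,
       SUM(salary) as total_salary,
       AVG(years) as avg_years
FROM employees
GROUP BY department

Result:
  Design: 1 records, 91591.29 total salary, 10.00 avg years
  HR: 3 records, 281834.99 total salary, 11.00 avg years
  Research: 2 records, 266076.68 total salary, 13.00 avg years
  Sales: 5 records, 437059.25 total salary, 6.00 avg years
  Support: 2 records, 138648.55 total salary, 15.50 avg years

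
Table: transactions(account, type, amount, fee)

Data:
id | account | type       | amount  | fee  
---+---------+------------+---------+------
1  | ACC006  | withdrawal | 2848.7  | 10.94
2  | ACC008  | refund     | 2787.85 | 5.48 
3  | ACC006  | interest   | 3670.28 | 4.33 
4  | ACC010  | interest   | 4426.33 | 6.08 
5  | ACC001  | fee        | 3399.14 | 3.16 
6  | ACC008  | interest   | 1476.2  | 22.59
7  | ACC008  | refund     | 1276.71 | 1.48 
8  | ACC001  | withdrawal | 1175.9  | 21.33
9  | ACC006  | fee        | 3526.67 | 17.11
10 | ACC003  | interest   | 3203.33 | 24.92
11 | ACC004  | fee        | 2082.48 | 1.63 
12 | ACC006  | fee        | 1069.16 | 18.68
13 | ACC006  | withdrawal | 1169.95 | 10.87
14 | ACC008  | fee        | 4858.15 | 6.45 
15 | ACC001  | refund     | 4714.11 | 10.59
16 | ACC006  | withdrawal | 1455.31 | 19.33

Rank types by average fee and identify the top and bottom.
SELECT type, AVG(fee)
FROM transactions
GROUP BY type
ORDER BY AVG(fee)

All groups:
  refund: 5.85
  fee: 9.41
  interest: 14.48
  withdrawal: 15.62

Highest: withdrawal (15.62)
Lowest: refund (5.85)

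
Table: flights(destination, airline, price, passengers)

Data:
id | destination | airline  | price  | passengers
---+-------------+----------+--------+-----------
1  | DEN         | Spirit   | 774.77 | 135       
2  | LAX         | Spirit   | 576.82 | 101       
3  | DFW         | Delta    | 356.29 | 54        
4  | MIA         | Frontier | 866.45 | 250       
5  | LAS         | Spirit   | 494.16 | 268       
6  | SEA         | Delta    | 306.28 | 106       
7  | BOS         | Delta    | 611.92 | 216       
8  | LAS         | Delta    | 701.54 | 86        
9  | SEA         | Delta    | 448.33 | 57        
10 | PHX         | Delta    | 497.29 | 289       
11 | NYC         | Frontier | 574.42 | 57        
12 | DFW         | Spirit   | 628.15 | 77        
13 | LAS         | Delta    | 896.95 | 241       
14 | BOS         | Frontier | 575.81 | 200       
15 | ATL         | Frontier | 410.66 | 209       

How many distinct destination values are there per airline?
SELECT airline, COUNT(DISTINCT destination)
FROM flights
GROUP BY airline

Result:
  Delta: 5 distinct
  Frontier: 4 distinct
  Spirit: 4 distinct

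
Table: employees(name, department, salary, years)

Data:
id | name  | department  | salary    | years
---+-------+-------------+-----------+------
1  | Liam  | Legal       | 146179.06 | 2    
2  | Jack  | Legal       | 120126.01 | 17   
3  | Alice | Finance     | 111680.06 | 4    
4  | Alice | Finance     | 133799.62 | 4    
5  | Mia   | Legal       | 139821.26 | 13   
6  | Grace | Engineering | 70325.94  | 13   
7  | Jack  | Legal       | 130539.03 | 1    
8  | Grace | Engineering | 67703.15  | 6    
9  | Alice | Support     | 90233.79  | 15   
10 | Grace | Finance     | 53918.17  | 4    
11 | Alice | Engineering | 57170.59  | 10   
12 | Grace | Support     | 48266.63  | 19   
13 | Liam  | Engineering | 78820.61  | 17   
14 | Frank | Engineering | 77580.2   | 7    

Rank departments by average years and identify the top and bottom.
SELECT department, AVG(years)
FROM employees
GROUP BY department
ORDER BY AVG(years)

All groups:
  Finance: 4.00
  Legal: 8.25
  Engineering: 10.60
  Support: 17.00

Highest: Support (17.00)
Lowest: Finance (4.00)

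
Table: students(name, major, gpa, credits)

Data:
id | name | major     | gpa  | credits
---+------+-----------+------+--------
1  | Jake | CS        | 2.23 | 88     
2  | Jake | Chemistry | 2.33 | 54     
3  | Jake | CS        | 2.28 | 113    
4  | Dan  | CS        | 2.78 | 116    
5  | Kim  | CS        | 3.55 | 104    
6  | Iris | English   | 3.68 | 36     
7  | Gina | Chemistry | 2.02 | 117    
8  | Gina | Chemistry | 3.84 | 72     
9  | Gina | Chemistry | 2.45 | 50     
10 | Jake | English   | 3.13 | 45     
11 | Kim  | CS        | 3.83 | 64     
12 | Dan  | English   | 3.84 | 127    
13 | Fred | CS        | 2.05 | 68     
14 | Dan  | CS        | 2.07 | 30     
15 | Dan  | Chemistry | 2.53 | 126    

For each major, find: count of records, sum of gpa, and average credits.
SELECT major,
       COUNT(*) as cnt,
       SUM(gpa) as total_gpa,
       AVG(credits) as avg_credits
FROM students
GROUP BY major

Result:
  CS: 7 records, 18.79 total gpa, 83.29 avg credits
  Chemistry: 5 records, 13.17 total gpa, 83.80 avg credits
  English: 3 records, 10.65 total gpa, 69.33 avg credits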